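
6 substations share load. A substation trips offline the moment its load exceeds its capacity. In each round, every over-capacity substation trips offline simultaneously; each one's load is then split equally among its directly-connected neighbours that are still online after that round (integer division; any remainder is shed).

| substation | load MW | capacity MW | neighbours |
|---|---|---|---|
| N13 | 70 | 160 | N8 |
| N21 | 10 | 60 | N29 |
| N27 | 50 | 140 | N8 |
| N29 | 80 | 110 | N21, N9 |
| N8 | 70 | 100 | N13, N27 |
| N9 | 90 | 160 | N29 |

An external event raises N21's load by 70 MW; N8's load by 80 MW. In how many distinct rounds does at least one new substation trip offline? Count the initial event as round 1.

3

Round 1 — N21 at 80 > 60; N8 at 150 > 100. N21, N8 trip offline.
  N21 sheds 80 MW to N29: 80 each.
    N29: 80+80 = 160 > 110
  N8 sheds 150 MW to N13, N27: 75 each.
    N13: 70+75 = 145 ≤ 160
    N27: 50+75 = 125 ≤ 140
Round 2 — N29 trips offline.
  N29 sheds 160 MW to N9: 160 each.
    N9: 90+160 = 250 > 160
Round 3 — N9 trips offline.
  N9 sheds 250 MW: no online neighbours, lost.
No further trips.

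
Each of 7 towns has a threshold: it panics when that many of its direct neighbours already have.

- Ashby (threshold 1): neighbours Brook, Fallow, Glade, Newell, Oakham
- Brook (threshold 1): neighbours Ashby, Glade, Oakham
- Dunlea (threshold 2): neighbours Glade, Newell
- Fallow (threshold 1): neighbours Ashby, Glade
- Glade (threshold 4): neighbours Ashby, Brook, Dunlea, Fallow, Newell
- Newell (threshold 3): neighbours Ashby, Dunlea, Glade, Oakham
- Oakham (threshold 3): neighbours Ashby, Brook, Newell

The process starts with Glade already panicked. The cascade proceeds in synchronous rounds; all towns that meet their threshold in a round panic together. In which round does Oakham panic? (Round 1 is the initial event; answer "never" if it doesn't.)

never

Round 1 — Glade panics (initial).
Round 2 — checking thresholds:
  Ashby: 1 of 5 neighbours ≥ 1, panics.
  Brook: 1 of 3 neighbours ≥ 1, panics.
  Dunlea: 1 of 2 neighbours < 2, not yet.
  Fallow: 1 of 2 neighbours ≥ 1, panics.
  Newell: 1 of 4 neighbours < 3, not yet.
Round 3 — no new panics; cascade stops.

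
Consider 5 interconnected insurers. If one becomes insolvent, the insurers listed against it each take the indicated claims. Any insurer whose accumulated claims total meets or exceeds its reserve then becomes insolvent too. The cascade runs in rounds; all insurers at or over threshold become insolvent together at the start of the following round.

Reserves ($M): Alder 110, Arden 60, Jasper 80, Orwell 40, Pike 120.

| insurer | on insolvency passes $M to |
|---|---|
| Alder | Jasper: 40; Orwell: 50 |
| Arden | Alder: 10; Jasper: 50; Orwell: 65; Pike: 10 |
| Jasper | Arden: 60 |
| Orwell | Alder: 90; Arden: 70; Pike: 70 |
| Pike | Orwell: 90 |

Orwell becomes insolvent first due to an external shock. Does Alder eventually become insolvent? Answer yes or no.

Round 1 — Orwell becomes insolvent (initial).
  Alder: +90 → 90 < 110
  Arden: +70 → 70 ≥ 60
  Pike: +70 → 70 < 120
Round 2 — Arden becomes insolvent.
  Alder: +10 → 100 < 110
  Jasper: +50 → 50 < 80
  Pike: +10 → 80 < 120
No further insolvencies.

no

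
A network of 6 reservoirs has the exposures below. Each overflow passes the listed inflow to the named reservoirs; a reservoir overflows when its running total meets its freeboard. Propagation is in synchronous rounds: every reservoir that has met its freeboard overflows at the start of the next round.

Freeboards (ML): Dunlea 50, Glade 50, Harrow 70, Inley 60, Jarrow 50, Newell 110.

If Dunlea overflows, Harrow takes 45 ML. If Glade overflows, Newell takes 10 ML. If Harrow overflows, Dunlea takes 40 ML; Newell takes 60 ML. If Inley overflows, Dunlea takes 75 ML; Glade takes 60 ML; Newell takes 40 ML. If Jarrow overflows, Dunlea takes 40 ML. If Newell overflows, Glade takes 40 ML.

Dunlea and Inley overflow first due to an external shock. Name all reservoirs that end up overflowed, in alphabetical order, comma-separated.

Round 1 — Dunlea, Inley overflow (initial).
  Glade: +60 → 60 ≥ 50
  Harrow: +45 → 45 < 70
  Newell: +40 → 40 < 110
Round 2 — Glade overflows.
  Newell: +10 → 50 < 110
No further overflows.

Dunlea, Glade, Inley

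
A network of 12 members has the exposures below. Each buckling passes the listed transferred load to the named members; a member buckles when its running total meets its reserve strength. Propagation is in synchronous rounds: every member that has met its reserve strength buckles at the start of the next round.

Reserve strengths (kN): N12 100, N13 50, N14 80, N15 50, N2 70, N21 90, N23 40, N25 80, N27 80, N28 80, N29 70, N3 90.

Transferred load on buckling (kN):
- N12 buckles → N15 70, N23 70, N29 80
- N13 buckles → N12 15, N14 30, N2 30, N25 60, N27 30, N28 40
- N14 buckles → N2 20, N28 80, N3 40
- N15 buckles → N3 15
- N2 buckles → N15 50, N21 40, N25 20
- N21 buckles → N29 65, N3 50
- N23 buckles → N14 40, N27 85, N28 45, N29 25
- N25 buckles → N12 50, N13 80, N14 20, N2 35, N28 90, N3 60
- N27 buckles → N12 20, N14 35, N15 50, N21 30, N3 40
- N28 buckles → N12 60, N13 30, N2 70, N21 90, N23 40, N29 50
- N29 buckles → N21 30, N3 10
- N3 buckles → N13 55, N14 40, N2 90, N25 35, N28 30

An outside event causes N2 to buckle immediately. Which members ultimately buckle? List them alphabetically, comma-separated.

Round 1 — N2 buckles (initial).
  N15: +50 → 50 ≥ 50
  N21: +40 → 40 < 90
  N25: +20 → 20 < 80
Round 2 — N15 buckles.
  N3: +15 → 15 < 90
No further bucklings.

N15, N2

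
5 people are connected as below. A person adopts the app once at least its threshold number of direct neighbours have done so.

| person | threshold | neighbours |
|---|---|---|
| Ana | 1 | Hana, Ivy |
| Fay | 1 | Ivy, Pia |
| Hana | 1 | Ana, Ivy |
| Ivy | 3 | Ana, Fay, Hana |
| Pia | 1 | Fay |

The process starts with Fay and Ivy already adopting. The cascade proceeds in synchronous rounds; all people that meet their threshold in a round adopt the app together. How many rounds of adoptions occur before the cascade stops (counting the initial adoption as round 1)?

2

Round 1 — Fay, Ivy adopt the app (initial).
Round 2 — checking thresholds:
  Ana: 1 of 2 neighbours ≥ 1, adopts the app.
  Hana: 1 of 2 neighbours ≥ 1, adopts the app.
  Pia: 1 of 1 neighbours ≥ 1, adopts the app.
Round 3 — no new adoptions; cascade stops.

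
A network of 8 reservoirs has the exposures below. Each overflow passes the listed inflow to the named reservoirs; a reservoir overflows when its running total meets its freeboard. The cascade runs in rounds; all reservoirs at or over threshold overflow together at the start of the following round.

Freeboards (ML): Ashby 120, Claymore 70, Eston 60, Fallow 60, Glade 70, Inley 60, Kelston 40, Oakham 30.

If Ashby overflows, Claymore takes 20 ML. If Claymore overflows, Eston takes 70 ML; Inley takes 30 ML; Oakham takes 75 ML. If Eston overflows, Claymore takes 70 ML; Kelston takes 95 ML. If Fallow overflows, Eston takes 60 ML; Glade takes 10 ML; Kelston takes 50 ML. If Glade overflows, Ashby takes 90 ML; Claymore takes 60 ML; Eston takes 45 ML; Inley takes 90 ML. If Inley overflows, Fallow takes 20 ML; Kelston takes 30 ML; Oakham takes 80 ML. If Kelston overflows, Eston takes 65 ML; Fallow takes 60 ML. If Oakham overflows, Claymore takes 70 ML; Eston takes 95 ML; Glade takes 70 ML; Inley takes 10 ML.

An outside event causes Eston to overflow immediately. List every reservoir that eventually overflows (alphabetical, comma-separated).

Claymore, Eston, Fallow, Glade, Inley, Kelston, Oakham

Round 1 — Eston overflows (initial).
  Claymore: +70 → 70 ≥ 70
  Kelston: +95 → 95 ≥ 40
Round 2 — Claymore, Kelston overflow.
  Fallow: +60 → 60 ≥ 60
  Inley: +30 → 30 < 60
  Oakham: +75 → 75 ≥ 30
Round 3 — Fallow, Oakham overflow.
  Glade: +10+70 → 80 ≥ 70
  Inley: +10 → 40 < 60
Round 4 — Glade overflows.
  Ashby: +90 → 90 < 120
  Inley: +90 → 130 ≥ 60
Round 5 — Inley overflows.
No further overflows.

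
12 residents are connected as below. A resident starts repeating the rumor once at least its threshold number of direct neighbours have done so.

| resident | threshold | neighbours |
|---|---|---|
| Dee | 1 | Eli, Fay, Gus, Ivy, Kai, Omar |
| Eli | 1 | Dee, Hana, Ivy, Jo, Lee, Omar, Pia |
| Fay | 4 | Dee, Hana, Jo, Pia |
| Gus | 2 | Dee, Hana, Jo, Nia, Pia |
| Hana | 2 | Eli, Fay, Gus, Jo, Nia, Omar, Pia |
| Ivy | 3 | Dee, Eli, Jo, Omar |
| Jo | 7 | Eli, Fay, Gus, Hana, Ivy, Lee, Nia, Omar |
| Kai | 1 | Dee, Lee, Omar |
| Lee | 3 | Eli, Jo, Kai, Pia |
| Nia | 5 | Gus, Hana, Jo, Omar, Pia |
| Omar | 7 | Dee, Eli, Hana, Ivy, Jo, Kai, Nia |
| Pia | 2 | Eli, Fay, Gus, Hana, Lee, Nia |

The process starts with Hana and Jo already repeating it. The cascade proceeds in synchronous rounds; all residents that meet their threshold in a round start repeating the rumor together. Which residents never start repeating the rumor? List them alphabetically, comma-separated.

Nia, Omar

Round 1 — Hana, Jo start repeating the rumor (initial).
Round 2 — checking thresholds:
  Eli: 2 of 7 neighbours ≥ 1, starts repeating the rumor.
  Fay: 2 of 4 neighbours < 4, below threshold.
  Gus: 2 of 5 neighbours ≥ 2, starts repeating the rumor.
  Ivy: 1 of 4 neighbours < 3, below threshold.
  Lee: 1 of 4 neighbours < 3, below threshold.
  Nia: 2 of 5 neighbours < 5, below threshold.
  Omar: 2 of 7 neighbours < 7, below threshold.
  Pia: 1 of 6 neighbours < 2, below threshold.
Round 3 — checking thresholds:
  Dee: 2 of 6 neighbours ≥ 1, starts repeating the rumor.
  Fay: 2 of 4 neighbours < 4, below threshold.
  Ivy: 2 of 4 neighbours < 3, below threshold.
  Lee: 2 of 4 neighbours < 3, below threshold.
  Nia: 3 of 5 neighbours < 5, below threshold.
  Omar: 3 of 7 neighbours < 7, below threshold.
  Pia: 3 of 6 neighbours ≥ 2, starts repeating the rumor.
Round 4 — checking thresholds:
  Fay: 4 of 4 neighbours ≥ 4, starts repeating the rumor.
  Ivy: 3 of 4 neighbours ≥ 3, starts repeating the rumor.
  Kai: 1 of 3 neighbours ≥ 1, starts repeating the rumor.
  Lee: 3 of 4 neighbours ≥ 3, starts repeating the rumor.
  Nia: 4 of 5 neighbours < 5, below threshold.
  Omar: 4 of 7 neighbours < 7, below threshold.
Round 5 — no new spreads; cascade stops.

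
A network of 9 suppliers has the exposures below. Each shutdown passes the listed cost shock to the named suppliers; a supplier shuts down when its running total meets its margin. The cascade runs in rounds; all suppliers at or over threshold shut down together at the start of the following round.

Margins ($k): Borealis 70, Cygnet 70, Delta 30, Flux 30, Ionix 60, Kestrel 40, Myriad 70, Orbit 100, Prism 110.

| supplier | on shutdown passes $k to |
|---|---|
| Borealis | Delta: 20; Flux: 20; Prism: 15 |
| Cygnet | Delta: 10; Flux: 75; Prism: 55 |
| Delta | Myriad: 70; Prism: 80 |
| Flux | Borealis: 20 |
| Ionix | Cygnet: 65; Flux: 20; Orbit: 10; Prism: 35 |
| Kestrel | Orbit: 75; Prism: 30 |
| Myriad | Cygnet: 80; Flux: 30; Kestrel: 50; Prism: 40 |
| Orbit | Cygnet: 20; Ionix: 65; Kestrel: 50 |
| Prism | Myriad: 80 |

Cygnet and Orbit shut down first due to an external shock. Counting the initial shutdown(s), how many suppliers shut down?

Round 1 — Cygnet, Orbit shut down (initial).
  Delta: +10 → 10 < 30
  Flux: +75 → 75 ≥ 30
  Ionix: +65 → 65 ≥ 60
  Kestrel: +50 → 50 ≥ 40
  Prism: +55 → 55 < 110
Round 2 — Flux, Ionix, Kestrel shut down.
  Borealis: +20 → 20 < 70
  Prism: +35+30 → 120 ≥ 110
Round 3 — Prism shuts down.
  Myriad: +80 → 80 ≥ 70
Round 4 — Myriad shuts down.
No further shutdowns.

7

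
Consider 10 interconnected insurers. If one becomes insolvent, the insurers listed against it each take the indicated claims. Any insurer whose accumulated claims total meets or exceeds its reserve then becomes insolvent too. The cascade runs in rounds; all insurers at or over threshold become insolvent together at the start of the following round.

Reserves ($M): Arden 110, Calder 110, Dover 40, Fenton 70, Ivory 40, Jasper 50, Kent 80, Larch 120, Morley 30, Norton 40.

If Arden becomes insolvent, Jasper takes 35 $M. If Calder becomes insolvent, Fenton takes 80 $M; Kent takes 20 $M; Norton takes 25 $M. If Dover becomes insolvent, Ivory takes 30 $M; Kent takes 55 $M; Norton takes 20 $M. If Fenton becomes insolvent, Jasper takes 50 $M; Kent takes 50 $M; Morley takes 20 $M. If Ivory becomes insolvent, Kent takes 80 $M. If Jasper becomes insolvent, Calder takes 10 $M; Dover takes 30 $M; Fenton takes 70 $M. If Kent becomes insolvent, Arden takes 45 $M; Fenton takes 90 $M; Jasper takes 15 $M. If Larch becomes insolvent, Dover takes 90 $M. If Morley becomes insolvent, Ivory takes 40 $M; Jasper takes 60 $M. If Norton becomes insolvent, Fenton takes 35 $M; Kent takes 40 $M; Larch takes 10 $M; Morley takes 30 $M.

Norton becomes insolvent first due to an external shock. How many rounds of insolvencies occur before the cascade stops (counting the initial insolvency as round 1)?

4

Round 1 — Norton becomes insolvent (initial).
  Fenton: +35 → 35 < 70
  Kent: +40 → 40 < 80
  Larch: +10 → 10 < 120
  Morley: +30 → 30 ≥ 30
Round 2 — Morley becomes insolvent.
  Ivory: +40 → 40 ≥ 40
  Jasper: +60 → 60 ≥ 50
Round 3 — Ivory, Jasper become insolvent.
  Calder: +10 → 10 < 110
  Dover: +30 → 30 < 40
  Fenton: +70 → 105 ≥ 70
  Kent: +80 → 120 ≥ 80
Round 4 — Fenton, Kent become insolvent.
  Arden: +45 → 45 < 110
No further insolvencies.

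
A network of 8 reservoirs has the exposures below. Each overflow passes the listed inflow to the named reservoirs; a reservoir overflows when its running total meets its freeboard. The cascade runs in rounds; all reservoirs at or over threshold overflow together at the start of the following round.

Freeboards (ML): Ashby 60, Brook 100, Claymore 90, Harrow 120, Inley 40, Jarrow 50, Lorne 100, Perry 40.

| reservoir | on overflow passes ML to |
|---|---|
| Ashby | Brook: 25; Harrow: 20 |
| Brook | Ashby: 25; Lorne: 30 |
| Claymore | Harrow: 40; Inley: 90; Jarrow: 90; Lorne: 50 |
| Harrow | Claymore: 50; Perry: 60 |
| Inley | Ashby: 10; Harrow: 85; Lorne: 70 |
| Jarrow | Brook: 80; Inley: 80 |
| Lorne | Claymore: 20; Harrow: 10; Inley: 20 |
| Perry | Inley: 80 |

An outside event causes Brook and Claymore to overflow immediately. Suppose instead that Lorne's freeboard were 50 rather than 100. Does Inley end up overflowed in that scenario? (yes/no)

With Lorne's freeboard at 50:
Round 1 — Brook, Claymore overflow (initial).
  Ashby: +25 → 25 < 60
  Harrow: +40 → 40 < 120
  Inley: +90 → 90 ≥ 40
  Jarrow: +90 → 90 ≥ 50
  Lorne: +30+50 → 80 ≥ 50
Round 2 — Inley, Jarrow, Lorne overflow.
  Ashby: +10 → 35 < 60
  Harrow: +85+10 → 135 ≥ 120
Round 3 — Harrow overflows.
  Perry: +60 → 60 ≥ 40
Round 4 — Perry overflows.
No further overflows.

yes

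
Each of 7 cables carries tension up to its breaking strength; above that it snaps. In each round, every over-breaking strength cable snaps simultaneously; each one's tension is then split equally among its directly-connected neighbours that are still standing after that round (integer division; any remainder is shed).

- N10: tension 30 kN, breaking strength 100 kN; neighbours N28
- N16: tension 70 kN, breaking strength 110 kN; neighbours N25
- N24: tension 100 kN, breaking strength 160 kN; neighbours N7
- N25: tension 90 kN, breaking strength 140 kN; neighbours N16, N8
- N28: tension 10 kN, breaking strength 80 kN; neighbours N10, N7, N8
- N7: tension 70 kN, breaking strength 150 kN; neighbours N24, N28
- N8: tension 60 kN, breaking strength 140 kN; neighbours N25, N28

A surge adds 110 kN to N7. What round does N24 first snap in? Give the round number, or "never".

Round 1 — N7 at 180 > 150. N7 snaps.
  N7 sheds 180 kN to N24, N28: 90 each.
    N24: 100+90 = 190 > 160
    N28: 10+90 = 100 > 80
Round 2 — N24, N28 snap.
  N24 sheds 190 kN: no online neighbours, lost.
  N28 sheds 100 kN to N10, N8: 50 each.
    N10: 30+50 = 80 ≤ 100
    N8: 60+50 = 110 ≤ 140
No further breaks.

2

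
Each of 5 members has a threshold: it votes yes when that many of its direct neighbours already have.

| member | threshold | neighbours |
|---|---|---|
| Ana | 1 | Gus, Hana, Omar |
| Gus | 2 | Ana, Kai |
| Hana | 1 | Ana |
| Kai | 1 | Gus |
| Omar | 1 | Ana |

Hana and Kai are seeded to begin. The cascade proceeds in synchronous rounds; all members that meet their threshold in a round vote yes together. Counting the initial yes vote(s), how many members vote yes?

Round 1 — Hana, Kai vote yes (initial).
Round 2 — checking thresholds:
  Ana: 1 of 3 neighbours ≥ 1, votes yes.
  Gus: 1 of 2 neighbours < 2, not yet.
Round 3 — checking thresholds:
  Gus: 2 of 2 neighbours ≥ 2, votes yes.
  Omar: 1 of 1 neighbours ≥ 1, votes yes.
Round 4 — no new yes votes; cascade stops.

5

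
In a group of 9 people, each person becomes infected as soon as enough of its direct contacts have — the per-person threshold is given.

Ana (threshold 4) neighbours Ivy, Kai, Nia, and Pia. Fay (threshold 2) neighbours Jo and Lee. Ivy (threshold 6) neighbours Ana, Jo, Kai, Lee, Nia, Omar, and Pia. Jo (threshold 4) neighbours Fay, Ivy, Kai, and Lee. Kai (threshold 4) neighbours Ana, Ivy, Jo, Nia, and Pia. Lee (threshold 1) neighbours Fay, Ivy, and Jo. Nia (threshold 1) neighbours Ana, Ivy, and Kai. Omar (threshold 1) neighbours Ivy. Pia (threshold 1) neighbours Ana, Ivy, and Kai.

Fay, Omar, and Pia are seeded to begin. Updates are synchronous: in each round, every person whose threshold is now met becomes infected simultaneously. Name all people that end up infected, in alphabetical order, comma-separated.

Fay, Lee, Omar, Pia

Round 1 — Fay, Omar, Pia become infected (initial).
Round 2 — checking thresholds:
  Ana: 1 of 4 neighbours < 4, below threshold.
  Ivy: 2 of 7 neighbours < 6, below threshold.
  Jo: 1 of 4 neighbours < 4, below threshold.
  Kai: 1 of 5 neighbours < 4, below threshold.
  Lee: 1 of 3 neighbours ≥ 1, becomes infected.
Round 3 — no new infections; cascade stops.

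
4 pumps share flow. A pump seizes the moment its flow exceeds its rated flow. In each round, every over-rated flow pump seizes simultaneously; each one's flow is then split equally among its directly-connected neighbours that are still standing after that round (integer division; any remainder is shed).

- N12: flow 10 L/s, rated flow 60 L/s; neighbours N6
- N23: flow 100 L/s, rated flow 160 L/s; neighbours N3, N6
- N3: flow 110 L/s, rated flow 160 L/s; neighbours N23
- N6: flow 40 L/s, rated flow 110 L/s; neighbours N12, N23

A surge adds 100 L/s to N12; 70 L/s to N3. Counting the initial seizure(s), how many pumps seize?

4

Round 1 — N12 at 110 > 60; N3 at 180 > 160. N12, N3 seize.
  N12 sheds 110 L/s to N6: 110 each.
    N6: 40+110 = 150 > 110
  N3 sheds 180 L/s to N23: 180 each.
    N23: 100+180 = 280 > 160
Round 2 — N23, N6 seize.
  N23 sheds 280 L/s: no online neighbours, lost.
  N6 sheds 150 L/s: no online neighbours, lost.
No further seizures.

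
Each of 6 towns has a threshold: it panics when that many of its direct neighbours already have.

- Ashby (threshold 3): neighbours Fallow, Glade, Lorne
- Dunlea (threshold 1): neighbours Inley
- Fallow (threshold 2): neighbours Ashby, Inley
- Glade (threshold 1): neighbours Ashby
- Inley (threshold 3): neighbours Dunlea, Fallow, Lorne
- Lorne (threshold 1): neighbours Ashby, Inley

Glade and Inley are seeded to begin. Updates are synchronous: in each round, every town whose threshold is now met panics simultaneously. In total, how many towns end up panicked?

4

Round 1 — Glade, Inley panic (initial).
Round 2 — checking thresholds:
  Ashby: 1 of 3 neighbours < 3, below threshold.
  Dunlea: 1 of 1 neighbours ≥ 1, panics.
  Fallow: 1 of 2 neighbours < 2, below threshold.
  Lorne: 1 of 2 neighbours ≥ 1, panics.
Round 3 — no new panics; cascade stops.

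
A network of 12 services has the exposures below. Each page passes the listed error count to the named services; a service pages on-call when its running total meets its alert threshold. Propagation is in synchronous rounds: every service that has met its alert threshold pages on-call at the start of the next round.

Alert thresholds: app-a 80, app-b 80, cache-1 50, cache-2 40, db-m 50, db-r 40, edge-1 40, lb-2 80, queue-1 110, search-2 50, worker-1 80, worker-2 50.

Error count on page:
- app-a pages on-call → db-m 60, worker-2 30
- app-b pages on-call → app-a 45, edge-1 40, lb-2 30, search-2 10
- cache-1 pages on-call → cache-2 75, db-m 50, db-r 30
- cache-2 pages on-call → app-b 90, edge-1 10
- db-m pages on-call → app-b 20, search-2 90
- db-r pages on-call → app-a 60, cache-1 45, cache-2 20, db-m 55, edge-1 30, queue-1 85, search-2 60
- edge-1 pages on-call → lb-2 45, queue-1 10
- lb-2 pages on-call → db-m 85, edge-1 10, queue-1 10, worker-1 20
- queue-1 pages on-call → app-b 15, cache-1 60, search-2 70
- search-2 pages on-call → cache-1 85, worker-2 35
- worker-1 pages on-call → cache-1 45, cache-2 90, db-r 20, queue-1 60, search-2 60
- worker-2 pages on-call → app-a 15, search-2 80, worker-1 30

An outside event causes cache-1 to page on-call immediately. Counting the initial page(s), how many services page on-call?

6

Round 1 — cache-1 pages on-call (initial).
  cache-2: +75 → 75 ≥ 40
  db-m: +50 → 50 ≥ 50
  db-r: +30 → 30 < 40
Round 2 — cache-2, db-m page on-call.
  app-b: +90+20 → 110 ≥ 80
  edge-1: +10 → 10 < 40
  search-2: +90 → 90 ≥ 50
Round 3 — app-b, search-2 page on-call.
  app-a: +45 → 45 < 80
  edge-1: +40 → 50 ≥ 40
  lb-2: +30 → 30 < 80
  worker-2: +35 → 35 < 50
Round 4 — edge-1 pages on-call.
  lb-2: +45 → 75 < 80
  queue-1: +10 → 10 < 110
No further pages.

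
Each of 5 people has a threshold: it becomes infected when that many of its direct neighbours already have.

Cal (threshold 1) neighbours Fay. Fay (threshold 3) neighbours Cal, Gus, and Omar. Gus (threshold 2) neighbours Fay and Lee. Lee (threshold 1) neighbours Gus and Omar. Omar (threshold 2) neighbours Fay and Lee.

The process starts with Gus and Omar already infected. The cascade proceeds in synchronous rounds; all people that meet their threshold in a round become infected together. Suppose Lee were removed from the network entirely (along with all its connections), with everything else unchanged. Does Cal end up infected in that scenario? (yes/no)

With Lee removed:
Round 1 — Gus, Omar become infected (initial).
Round 2 — no new infections; cascade stops.

no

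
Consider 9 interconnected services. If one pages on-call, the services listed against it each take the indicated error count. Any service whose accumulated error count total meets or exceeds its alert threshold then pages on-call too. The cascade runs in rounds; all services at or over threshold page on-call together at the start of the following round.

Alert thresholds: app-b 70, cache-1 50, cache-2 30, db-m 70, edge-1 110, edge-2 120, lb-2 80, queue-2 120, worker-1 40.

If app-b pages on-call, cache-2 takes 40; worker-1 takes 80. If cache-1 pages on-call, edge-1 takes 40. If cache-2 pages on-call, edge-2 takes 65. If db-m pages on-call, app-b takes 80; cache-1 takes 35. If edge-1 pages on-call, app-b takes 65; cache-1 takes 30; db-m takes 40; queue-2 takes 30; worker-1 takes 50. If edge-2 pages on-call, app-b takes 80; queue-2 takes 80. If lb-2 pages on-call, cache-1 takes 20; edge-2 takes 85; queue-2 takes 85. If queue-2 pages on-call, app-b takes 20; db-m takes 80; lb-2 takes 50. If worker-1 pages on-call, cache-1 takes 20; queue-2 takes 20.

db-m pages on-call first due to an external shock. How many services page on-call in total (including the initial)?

5

Round 1 — db-m pages on-call (initial).
  app-b: +80 → 80 ≥ 70
  cache-1: +35 → 35 < 50
Round 2 — app-b pages on-call.
  cache-2: +40 → 40 ≥ 30
  worker-1: +80 → 80 ≥ 40
Round 3 — cache-2, worker-1 page on-call.
  cache-1: +20 → 55 ≥ 50
  edge-2: +65 → 65 < 120
  queue-2: +20 → 20 < 120
Round 4 — cache-1 pages on-call.
  edge-1: +40 → 40 < 110
No further pages.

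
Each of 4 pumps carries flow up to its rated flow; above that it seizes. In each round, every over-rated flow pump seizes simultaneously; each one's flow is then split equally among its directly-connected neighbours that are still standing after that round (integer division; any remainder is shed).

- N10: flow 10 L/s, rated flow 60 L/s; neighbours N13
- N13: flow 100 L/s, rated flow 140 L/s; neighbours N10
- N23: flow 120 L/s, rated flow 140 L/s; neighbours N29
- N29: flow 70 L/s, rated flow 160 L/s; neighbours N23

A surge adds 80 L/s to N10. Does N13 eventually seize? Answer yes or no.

yes

Round 1 — N10 at 90 > 60. N10 seizes.
  N10 sheds 90 L/s to N13: 90 each.
    N13: 100+90 = 190 > 140
Round 2 — N13 seizes.
  N13 sheds 190 L/s: no online neighbours, lost.
No further seizures.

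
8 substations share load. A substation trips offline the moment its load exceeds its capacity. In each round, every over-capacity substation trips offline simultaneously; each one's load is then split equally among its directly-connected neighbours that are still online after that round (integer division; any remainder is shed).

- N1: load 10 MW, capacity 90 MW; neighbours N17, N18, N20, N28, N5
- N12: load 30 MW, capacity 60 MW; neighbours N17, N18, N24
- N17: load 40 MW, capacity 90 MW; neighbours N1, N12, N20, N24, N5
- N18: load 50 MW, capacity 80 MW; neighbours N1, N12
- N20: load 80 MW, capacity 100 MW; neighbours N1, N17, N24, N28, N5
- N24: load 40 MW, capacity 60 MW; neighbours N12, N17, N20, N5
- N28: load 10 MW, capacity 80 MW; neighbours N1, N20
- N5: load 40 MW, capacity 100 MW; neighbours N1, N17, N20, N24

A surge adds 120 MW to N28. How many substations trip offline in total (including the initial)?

Round 1 — N28 at 130 > 80. N28 trips offline.
  N28 sheds 130 MW to N1, N20: 65 each.
    N1: 10+65 = 75 ≤ 90
    N20: 80+65 = 145 > 100
Round 2 — N20 trips offline.
  N20 sheds 145 MW to N1, N17, N24, N5: 36 each (1 lost).
    N1: 75+36 = 111 > 90
    N17: 40+36 = 76 ≤ 90
    N24: 40+36 = 76 > 60
    N5: 40+36 = 76 ≤ 100
Round 3 — N1, N24 trip offline.
  N1 sheds 111 MW to N17, N18, N5: 37 each.
    N17: 76+37 = 113 > 90
    N18: 50+37 = 87 > 80
    N5: 76+37 = 113 > 100
  N24 sheds 76 MW to N12, N17, N5: 25 each (1 lost).
    N12: 30+25 = 55 ≤ 60
    N17: 113+25 = 138 > 90
    N5: 113+25 = 138 > 100
Round 4 — N17, N18, N5 trip offline.
  N17 sheds 138 MW to N12: 138 each.
    N12: 55+138 = 193 > 60
  N18 sheds 87 MW to N12: 87 each.
    N12: 193+87 = 280 > 60
  N5 sheds 138 MW: no online neighbours, lost.
Round 5 — N12 trips offline.
  N12 sheds 280 MW: no online neighbours, lost.
No further trips.

8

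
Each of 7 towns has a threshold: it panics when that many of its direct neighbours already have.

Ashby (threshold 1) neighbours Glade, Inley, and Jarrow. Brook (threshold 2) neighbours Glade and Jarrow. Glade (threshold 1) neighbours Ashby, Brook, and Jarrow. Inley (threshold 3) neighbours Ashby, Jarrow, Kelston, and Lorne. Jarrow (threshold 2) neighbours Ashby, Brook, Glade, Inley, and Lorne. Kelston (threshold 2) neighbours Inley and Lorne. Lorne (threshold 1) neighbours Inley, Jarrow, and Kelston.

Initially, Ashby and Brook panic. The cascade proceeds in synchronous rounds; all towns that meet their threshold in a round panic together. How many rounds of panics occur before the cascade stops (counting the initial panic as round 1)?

5

Round 1 — Ashby, Brook panic (initial).
Round 2 — checking thresholds:
  Glade: 2 of 3 neighbours ≥ 1, panics.
  Inley: 1 of 4 neighbours < 3, holds.
  Jarrow: 2 of 5 neighbours ≥ 2, panics.
Round 3 — checking thresholds:
  Inley: 2 of 4 neighbours < 3, holds.
  Lorne: 1 of 3 neighbours ≥ 1, panics.
Round 4 — checking thresholds:
  Inley: 3 of 4 neighbours ≥ 3, panics.
  Kelston: 1 of 2 neighbours < 2, holds.
Round 5 — checking thresholds:
  Kelston: 2 of 2 neighbours ≥ 2, panics.
Round 6 — no new panics; cascade stops.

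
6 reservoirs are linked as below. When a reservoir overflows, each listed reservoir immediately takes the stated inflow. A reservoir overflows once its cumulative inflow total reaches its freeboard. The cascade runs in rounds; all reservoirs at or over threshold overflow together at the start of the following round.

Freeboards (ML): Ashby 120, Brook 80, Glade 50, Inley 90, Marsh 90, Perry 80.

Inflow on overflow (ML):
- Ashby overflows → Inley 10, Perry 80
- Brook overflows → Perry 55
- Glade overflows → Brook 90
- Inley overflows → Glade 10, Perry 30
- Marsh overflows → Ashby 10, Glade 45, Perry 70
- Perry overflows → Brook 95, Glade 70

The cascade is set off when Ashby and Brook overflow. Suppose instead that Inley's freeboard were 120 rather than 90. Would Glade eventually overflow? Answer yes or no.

yes

With Inley's freeboard at 120:
Round 1 — Ashby, Brook overflow (initial).
  Inley: +10 → 10 < 120
  Perry: +80+55 → 135 ≥ 80
Round 2 — Perry overflows.
  Glade: +70 → 70 ≥ 50
Round 3 — Glade overflows.
No further overflows.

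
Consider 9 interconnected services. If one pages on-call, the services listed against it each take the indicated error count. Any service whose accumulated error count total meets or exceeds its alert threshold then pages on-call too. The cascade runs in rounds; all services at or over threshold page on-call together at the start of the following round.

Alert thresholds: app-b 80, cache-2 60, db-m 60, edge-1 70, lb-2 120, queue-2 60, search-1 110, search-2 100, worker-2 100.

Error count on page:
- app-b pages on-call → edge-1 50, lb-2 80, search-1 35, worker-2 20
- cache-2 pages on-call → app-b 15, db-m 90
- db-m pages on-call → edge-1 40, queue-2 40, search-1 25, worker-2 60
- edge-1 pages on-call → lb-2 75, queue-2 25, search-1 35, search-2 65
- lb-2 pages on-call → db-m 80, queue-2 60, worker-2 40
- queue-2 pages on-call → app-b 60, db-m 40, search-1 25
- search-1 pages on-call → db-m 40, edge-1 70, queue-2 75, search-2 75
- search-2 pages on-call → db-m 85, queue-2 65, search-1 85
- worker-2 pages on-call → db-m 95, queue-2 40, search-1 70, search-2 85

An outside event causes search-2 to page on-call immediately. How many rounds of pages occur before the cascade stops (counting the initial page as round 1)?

Round 1 — search-2 pages on-call (initial).
  db-m: +85 → 85 ≥ 60
  queue-2: +65 → 65 ≥ 60
  search-1: +85 → 85 < 110
Round 2 — db-m, queue-2 page on-call.
  app-b: +60 → 60 < 80
  edge-1: +40 → 40 < 70
  search-1: +25+25 → 135 ≥ 110
  worker-2: +60 → 60 < 100
Round 3 — search-1 pages on-call.
  edge-1: +70 → 110 ≥ 70
Round 4 — edge-1 pages on-call.
  lb-2: +75 → 75 < 120
No further pages.

4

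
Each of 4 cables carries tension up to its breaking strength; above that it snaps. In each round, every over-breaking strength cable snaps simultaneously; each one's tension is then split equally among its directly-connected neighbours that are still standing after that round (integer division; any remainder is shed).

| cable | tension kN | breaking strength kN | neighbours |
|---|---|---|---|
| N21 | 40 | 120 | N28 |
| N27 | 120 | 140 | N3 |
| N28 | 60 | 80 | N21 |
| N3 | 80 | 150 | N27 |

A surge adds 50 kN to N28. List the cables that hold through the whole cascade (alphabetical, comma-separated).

Round 1 — N28 at 110 > 80. N28 snaps.
  N28 sheds 110 kN to N21: 110 each.
    N21: 40+110 = 150 > 120
Round 2 — N21 snaps.
  N21 sheds 150 kN: no online neighbours, lost.
No further breaks.

N27, N3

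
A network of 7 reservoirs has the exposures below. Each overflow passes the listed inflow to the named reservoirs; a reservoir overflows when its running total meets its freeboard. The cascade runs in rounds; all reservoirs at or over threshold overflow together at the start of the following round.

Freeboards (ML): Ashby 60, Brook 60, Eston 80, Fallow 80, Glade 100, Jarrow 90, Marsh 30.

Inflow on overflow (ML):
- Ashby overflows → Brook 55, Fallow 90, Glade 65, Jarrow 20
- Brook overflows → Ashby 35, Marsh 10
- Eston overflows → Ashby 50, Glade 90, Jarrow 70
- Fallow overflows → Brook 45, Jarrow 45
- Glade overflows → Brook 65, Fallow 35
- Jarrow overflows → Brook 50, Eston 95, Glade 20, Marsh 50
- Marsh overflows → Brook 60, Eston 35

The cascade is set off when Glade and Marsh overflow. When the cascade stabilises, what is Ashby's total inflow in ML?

35

Round 1 — Glade, Marsh overflow (initial).
  Brook: +65+60 → 125 ≥ 60
  Eston: +35 → 35 < 80
  Fallow: +35 → 35 < 80
Round 2 — Brook overflows.
  Ashby: +35 → 35 < 60
No further overflows.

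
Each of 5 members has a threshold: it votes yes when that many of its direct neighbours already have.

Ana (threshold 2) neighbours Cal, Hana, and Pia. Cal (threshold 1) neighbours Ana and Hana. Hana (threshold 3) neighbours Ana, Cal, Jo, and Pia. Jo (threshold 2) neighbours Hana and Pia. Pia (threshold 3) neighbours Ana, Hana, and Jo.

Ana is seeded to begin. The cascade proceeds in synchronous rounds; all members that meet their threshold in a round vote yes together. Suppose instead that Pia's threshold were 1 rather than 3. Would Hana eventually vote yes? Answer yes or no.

With Pia's threshold at 1:
Round 1 — Ana votes yes (initial).
Round 2 — checking thresholds:
  Cal: 1 of 2 neighbours ≥ 1, votes yes.
  Hana: 1 of 4 neighbours < 3, below threshold.
  Pia: 1 of 3 neighbours ≥ 1, votes yes.
Round 3 — checking thresholds:
  Hana: 3 of 4 neighbours ≥ 3, votes yes.
  Jo: 1 of 2 neighbours < 2, below threshold.
Round 4 — checking thresholds:
  Jo: 2 of 2 neighbours ≥ 2, votes yes.
Round 5 — no new yes votes; cascade stops.

yes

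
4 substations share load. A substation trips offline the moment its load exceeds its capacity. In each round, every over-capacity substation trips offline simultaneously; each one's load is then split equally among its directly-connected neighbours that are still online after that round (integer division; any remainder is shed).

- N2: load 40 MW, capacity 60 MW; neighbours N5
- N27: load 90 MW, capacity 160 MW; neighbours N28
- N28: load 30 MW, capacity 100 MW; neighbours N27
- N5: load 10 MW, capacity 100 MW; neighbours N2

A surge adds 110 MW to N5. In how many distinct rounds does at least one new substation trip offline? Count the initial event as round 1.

2

Round 1 — N5 at 120 > 100. N5 trips offline.
  N5 sheds 120 MW to N2: 120 each.
    N2: 40+120 = 160 > 60
Round 2 — N2 trips offline.
  N2 sheds 160 MW: no online neighbours, lost.
No further trips.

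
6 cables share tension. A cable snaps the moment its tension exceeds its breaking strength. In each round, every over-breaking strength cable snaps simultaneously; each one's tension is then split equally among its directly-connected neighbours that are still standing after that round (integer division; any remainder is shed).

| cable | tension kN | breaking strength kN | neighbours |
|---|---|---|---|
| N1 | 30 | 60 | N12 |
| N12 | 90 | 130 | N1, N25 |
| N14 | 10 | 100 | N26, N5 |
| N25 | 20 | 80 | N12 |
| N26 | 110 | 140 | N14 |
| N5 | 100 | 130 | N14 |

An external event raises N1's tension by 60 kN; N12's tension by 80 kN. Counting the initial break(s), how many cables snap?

Round 1 — N1 at 90 > 60; N12 at 170 > 130. N1, N12 snap.
  N1 sheds 90 kN: no online neighbours, lost.
  N12 sheds 170 kN to N25: 170 each.
    N25: 20+170 = 190 > 80
Round 2 — N25 snaps.
  N25 sheds 190 kN: no online neighbours, lost.
No further breaks.

3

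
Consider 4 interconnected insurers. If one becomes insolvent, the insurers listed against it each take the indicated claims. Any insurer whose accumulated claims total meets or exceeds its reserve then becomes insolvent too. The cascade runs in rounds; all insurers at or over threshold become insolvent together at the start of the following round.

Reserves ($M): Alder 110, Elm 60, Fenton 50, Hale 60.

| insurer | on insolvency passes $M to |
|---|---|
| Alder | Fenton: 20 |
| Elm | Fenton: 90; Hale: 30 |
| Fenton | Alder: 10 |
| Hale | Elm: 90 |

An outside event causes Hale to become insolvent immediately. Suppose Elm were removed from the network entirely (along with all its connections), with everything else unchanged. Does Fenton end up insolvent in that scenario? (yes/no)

With Elm removed:
Round 1 — Hale becomes insolvent (initial).
No further insolvencies.

no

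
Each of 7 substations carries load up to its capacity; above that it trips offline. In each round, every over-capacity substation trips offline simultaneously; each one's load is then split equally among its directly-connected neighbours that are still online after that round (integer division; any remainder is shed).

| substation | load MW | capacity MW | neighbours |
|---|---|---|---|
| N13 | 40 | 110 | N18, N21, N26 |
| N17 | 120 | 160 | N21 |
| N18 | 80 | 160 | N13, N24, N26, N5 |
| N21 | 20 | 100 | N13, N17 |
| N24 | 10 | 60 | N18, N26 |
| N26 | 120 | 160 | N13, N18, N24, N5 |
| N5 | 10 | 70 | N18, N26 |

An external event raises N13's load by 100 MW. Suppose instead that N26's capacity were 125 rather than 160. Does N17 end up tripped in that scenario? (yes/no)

With N26's capacity at 125:
Round 1 — N13 at 140 > 110. N13 trips offline.
  N13 sheds 140 MW to N18, N21, N26: 46 each (2 lost).
    N18: 80+46 = 126 ≤ 160
    N21: 20+46 = 66 ≤ 100
    N26: 120+46 = 166 > 125
Round 2 — N26 trips offline.
  N26 sheds 166 MW to N18, N24, N5: 55 each (1 lost).
    N18: 126+55 = 181 > 160
    N24: 10+55 = 65 > 60
    N5: 10+55 = 65 ≤ 70
Round 3 — N18, N24 trip offline.
  N18 sheds 181 MW to N5: 181 each.
    N5: 65+181 = 246 > 70
  N24 sheds 65 MW: no online neighbours, lost.
Round 4 — N5 trips offline.
  N5 sheds 246 MW: no online neighbours, lost.
No further trips.

no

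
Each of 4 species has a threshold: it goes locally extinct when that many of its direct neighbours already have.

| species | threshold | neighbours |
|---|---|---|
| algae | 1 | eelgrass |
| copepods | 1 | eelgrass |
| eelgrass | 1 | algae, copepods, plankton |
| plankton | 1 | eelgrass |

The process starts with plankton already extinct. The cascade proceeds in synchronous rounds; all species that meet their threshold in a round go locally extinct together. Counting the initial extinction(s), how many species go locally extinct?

4

Round 1 — plankton goes locally extinct (initial).
Round 2 — checking thresholds:
  eelgrass: 1 of 3 neighbours ≥ 1, goes locally extinct.
Round 3 — checking thresholds:
  algae: 1 of 1 neighbours ≥ 1, goes locally extinct.
  copepods: 1 of 1 neighbours ≥ 1, goes locally extinct.
Round 4 — no new extinctions; cascade stops.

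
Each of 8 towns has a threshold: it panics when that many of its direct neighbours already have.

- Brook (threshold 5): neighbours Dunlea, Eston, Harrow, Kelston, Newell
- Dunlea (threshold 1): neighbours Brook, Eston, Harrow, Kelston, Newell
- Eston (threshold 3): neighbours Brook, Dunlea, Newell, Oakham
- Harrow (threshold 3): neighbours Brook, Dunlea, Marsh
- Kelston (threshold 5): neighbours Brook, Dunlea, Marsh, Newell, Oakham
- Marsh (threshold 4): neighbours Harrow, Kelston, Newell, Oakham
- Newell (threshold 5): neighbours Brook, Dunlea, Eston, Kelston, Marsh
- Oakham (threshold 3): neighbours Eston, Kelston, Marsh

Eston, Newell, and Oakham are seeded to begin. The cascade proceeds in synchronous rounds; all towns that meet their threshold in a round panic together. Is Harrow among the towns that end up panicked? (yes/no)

Round 1 — Eston, Newell, Oakham panic (initial).
Round 2 — checking thresholds:
  Brook: 2 of 5 neighbours < 5, below threshold.
  Dunlea: 2 of 5 neighbours ≥ 1, panics.
  Kelston: 2 of 5 neighbours < 5, below threshold.
  Marsh: 2 of 4 neighbours < 4, below threshold.
Round 3 — no new panics; cascade stops.

no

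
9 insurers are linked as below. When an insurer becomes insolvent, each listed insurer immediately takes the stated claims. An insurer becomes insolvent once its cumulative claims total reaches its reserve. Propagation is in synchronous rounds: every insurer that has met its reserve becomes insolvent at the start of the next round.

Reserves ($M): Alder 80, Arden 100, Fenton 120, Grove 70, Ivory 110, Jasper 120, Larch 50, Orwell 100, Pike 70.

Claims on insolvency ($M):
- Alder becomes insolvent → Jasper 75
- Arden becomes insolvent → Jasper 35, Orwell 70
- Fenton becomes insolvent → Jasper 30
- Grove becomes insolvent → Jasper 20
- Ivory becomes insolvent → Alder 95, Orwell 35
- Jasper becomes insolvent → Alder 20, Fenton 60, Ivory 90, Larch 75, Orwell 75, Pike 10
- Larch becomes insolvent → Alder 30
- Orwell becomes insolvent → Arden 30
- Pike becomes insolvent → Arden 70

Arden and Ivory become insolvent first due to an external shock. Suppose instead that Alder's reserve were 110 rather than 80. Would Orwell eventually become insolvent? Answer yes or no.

yes

With Alder's reserve at 110:
Round 1 — Arden, Ivory become insolvent (initial).
  Alder: +95 → 95 < 110
  Jasper: +35 → 35 < 120
  Orwell: +70+35 → 105 ≥ 100
Round 2 — Orwell becomes insolvent.
No further insolvencies.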